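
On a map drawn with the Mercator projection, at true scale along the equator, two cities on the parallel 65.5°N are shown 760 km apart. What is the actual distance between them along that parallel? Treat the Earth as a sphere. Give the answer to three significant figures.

315 km

For Mercator, h = k = sec φ (a conformal cylindrical projection has a single point scale, 1/cos φ).
Along the parallel at 65.5°, map distances are exaggerated by k = sec 65.5° = 2.411.
True distance = 760 / 2.411 = 760 × cos 65.5° ≈ 315 km.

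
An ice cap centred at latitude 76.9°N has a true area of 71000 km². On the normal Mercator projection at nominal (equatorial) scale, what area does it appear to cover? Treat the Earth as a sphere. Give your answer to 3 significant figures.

1380000 km²

The Mercator projection is conformal; its linear scale factor is the same in every direction and equals sec φ = 1/cos φ.
Areal scale = k² = sec²φ = 1/cos²(76.9°) = 1/0.2267² = 19.47.
Apparent area = 71000 × 19.47 ≈ 1380000 km².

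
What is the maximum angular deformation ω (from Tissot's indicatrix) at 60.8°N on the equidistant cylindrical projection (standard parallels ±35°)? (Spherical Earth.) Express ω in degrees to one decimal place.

29.4°

The equidistant cylindrical projection with φ₀ = 35° has h = 1 (meridians true) and k = cos φ₀ / cos φ along parallels.
At 60.8°: h = 1.000, k = 1.679; principal scales a = 1.679, b = 1.000.
sin(ω/2) = (a − b)/(a + b) = 0.6791/2.679 = 0.2535, so ω = 2 arcsin(0.2535) ≈ 29.4°.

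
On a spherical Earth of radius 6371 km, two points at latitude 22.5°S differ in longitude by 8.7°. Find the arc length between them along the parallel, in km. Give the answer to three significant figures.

894 km

Arc length along a parallel = R cos φ · Δλ (with Δλ in radians).
= 6371 × cos 22.5° × (8.7° × π/180) = 6371 × 0.9239 × 0.1518 ≈ 894 km.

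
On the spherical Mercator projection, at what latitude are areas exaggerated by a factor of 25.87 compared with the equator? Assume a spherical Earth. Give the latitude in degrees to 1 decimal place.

78.7°

Mercator areal scale is sec²φ.
sec²φ = 25.87  ⇒  cos²φ = 0.03865  ⇒  cos φ = 0.1966.
φ = arccos(0.1966) ≈ 78.7°.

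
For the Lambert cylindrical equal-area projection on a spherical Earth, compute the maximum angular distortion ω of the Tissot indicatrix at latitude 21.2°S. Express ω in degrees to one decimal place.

The Lambert cylindrical equal-area projection is the cylindrical equal-area projection with its standard parallel at the equator (φ₀ = 0). A cylindrical equal-area projection with standard parallel φ₀ has meridian scale h = cos φ / cos φ₀ and parallel scale k = cos φ₀ / cos φ (so areas are preserved, h·k = 1).
At 21.2°: h = 0.9323, k = 1.073; principal scales a = 1.073, b = 0.9323.
sin(ω/2) = (a − b)/(a + b) = 0.1403/2.005 = 0.06996, so ω = 2 arcsin(0.06996) ≈ 8.0°.

8.0°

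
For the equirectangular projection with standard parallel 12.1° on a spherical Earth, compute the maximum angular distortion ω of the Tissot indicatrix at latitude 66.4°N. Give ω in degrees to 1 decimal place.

With standard parallel φ₀ = 12.1°, the equirectangular projection gives x = Rλ cos φ₀, y = Rφ, so h = 1 and k = cos 12.1° / cos φ.
At 66.4°: h = 1.000, k = 2.442; principal scales a = 2.442, b = 1.000.
sin(ω/2) = (a − b)/(a + b) = 1.442/3.442 = 0.4190, so ω = 2 arcsin(0.4190) ≈ 49.5°.

49.5°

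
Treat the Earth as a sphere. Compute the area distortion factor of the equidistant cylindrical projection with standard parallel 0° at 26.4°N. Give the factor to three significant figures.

1.12

For the equirectangular projection with φ₀ = 0 (plate carrée), h = 1 along meridians and k = sec φ along parallels.
Areal scale = h·k = 1 × sec φ; at 26.4°, h = 1.000, k = 1.116, so h·k = 1.116.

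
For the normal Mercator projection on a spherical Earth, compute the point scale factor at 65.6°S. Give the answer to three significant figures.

Mercator is conformal, so the point scale is isotropic: h = k = sec φ = 1/cos φ.
k = 1/cos 65.6° = 1/0.4131 = 2.421.

2.42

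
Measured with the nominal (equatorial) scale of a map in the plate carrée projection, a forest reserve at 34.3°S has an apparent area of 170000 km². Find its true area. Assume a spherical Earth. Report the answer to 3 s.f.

140000 km²

In the plate carrée (x = Rλ, y = Rφ), meridians are true-scale (h = 1) and parallels are stretched by k = sec φ.
Areal scale = h·k = 1 × sec φ; at 34.3°, h = 1.000, k = 1.211, so h·k = 1.211.
True area = apparent / (areal scale) = 170000 / 1.211 ≈ 140000 km².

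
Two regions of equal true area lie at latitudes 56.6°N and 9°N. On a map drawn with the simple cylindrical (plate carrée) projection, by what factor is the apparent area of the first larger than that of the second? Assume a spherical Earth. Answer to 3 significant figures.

Plate carrée maps x = Rλ, y = Rφ. The meridian scale is h = 1 and the parallel scale is k = 1/cos φ = sec φ.
Areal scale at 56.6°: h·k = 1.000 × 1.817 = 1.817.
Areal scale at 9°: h·k = 1.000 × 1.012 = 1.012.
Ratio = 1.817/1.012 ≈ 1.79.

1.79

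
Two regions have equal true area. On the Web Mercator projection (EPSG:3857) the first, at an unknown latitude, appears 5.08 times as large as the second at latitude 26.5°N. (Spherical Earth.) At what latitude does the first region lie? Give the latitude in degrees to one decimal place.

For equal true areas on Mercator, apparent areas scale as sec²φ, so the ratio is cos²φ₂ / cos²φ₁.
cos²φ₂ / cos²φ₁ = 5.08  ⇒  cos φ₁ = cos 26.5° / √5.08 = 0.8949/2.254 = 0.3971.
φ₁ = arccos(0.3971) ≈ 66.6°.

66.6°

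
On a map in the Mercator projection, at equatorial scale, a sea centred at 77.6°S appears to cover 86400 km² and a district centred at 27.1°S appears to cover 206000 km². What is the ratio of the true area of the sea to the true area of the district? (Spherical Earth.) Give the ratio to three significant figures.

0.0244

On Mercator the areal scale is sec²φ, so true area = apparent × cos²φ.
True area of sea: 86400 × cos²(77.6°) = 86400 × 0.04611 = 3984 km².
True area of district: 206000 × cos²(27.1°) = 206000 × 0.7925 = 163300 km².
Ratio = 3984 / 163300 ≈ 0.0244.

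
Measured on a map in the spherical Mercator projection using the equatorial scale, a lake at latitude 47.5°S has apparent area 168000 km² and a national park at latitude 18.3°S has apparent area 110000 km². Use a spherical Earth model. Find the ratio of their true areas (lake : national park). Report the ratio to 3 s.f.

On Mercator the areal scale is sec²φ, so true area = apparent × cos²φ.
True area of lake: 168000 × cos²(47.5°) = 168000 × 0.4564 = 76680 km².
True area of national park: 110000 × cos²(18.3°) = 110000 × 0.9014 = 99150 km².
Ratio = 76680 / 99150 ≈ 0.773.

0.773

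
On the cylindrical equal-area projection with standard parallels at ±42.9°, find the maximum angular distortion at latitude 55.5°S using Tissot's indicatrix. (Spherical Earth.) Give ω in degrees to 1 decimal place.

A cylindrical equal-area projection with standard parallel φ₀ has meridian scale h = cos φ / cos φ₀ and parallel scale k = cos φ₀ / cos φ (so areas are preserved, h·k = 1).
At 55.5°: h = 0.7732, k = 1.293; principal scales a = 1.293, b = 0.7732.
sin(ω/2) = (a − b)/(a + b) = 0.5201/2.067 = 0.2517, so ω = 2 arcsin(0.2517) ≈ 29.2°.

29.2°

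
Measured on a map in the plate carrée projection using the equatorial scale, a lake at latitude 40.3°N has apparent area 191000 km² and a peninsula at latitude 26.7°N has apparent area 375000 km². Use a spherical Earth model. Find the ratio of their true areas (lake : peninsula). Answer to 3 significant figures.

Plate carrée has h = 1 and k = sec φ, giving areal scale sec φ; true area = (apparent area) · cos φ.
True area of lake: 191000 × cos(40.3°) = 191000 × 0.7627 = 145700 km².
True area of peninsula: 375000 × cos(26.7°) = 375000 × 0.8934 = 335000 km².
Ratio = 145700 / 335000 ≈ 0.435.

0.435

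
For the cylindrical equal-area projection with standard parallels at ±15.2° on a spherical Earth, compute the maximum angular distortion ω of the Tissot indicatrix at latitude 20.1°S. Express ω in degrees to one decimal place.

A cylindrical equal-area projection with standard parallel φ₀ has meridian scale h = cos φ / cos φ₀ and parallel scale k = cos φ₀ / cos φ (so areas are preserved, h·k = 1).
At 20.1°: h = 0.9731, k = 1.028; principal scales a = 1.028, b = 0.9731.
sin(ω/2) = (a − b)/(a + b) = 0.05447/2.001 = 0.02722, so ω = 2 arcsin(0.02722) ≈ 3.1°.

3.1°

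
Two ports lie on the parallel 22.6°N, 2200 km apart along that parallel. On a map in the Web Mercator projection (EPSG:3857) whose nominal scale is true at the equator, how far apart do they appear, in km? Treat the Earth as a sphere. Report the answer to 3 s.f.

For Mercator, h = k = sec φ (a conformal cylindrical projection has a single point scale, 1/cos φ).
Along the parallel, k = sec 22.6° = 1/0.9232 = 1.083.
Map distance = 2200 × 1.083 ≈ 2380 km.

2380 km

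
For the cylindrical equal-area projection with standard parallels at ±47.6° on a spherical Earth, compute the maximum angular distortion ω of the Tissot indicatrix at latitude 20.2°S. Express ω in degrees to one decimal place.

A cylindrical equal-area projection with standard parallel φ₀ has meridian scale h = cos φ / cos φ₀ and parallel scale k = cos φ₀ / cos φ (so areas are preserved, h·k = 1).
At 20.2°: h = 1.392, k = 0.7185; principal scales a = 1.392, b = 0.7185.
sin(ω/2) = (a − b)/(a + b) = 0.6733/2.110 = 0.3191, so ω = 2 arcsin(0.3191) ≈ 37.2°.

37.2°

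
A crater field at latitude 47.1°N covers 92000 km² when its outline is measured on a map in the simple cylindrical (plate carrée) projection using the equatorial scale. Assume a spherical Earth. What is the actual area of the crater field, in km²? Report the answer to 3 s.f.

62600 km²

Plate carrée maps x = Rλ, y = Rφ. The meridian scale is h = 1 and the parallel scale is k = 1/cos φ = sec φ.
Areal scale = h·k = 1 × sec φ; at 47.1°, h = 1.000, k = 1.469, so h·k = 1.469.
True area = apparent / (areal scale) = 92000 / 1.469 ≈ 62600 km².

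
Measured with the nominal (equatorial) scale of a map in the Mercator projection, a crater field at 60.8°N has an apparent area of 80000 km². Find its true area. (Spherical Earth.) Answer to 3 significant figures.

The Mercator projection is conformal; its linear scale factor is the same in every direction and equals sec φ = 1/cos φ.
Areal scale = k² = sec²φ = 1/cos²(60.8°) = 1/0.4879² = 4.202.
True area = apparent / (areal scale) = 80000 / 4.202 ≈ 19000 km².

19000 km²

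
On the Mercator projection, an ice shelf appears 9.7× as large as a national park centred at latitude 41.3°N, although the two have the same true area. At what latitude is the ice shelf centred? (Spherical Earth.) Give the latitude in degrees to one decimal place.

For equal true areas on Mercator, apparent areas scale as sec²φ, so the ratio is cos²φ₂ / cos²φ₁.
cos²φ₂ / cos²φ₁ = 9.7  ⇒  cos φ₁ = cos 41.3° / √9.7 = 0.7513/3.114 = 0.2412.
φ₁ = arccos(0.2412) ≈ 76.0°.

76.0°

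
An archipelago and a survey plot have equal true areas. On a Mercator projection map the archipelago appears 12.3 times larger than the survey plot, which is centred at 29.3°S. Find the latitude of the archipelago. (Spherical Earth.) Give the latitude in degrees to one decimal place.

75.6°

On Mercator, (apparent₁)/(apparent₂) = sec²φ₁ / sec²φ₂ when true areas are equal.
cos²φ₂ / cos²φ₁ = 12.3  ⇒  cos φ₁ = cos 29.3° / √12.3 = 0.8721/3.507 = 0.2487.
φ₁ = arccos(0.2487) ≈ 75.6°.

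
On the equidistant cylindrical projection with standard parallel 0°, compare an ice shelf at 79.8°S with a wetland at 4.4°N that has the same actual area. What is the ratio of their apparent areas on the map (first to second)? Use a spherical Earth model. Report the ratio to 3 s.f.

In the plate carrée (x = Rλ, y = Rφ), meridians are true-scale (h = 1) and parallels are stretched by k = sec φ.
Areal scale at 79.8°: h·k = 1.000 × 5.647 = 5.647.
Areal scale at 4.4°: h·k = 1.000 × 1.003 = 1.003.
Ratio = 5.647/1.003 ≈ 5.63.

5.63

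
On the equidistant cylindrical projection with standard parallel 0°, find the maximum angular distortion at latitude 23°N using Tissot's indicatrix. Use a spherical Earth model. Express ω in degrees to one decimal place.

In the plate carrée (x = Rλ, y = Rφ), meridians are true-scale (h = 1) and parallels are stretched by k = sec φ.
At 23°: h = 1.000, k = 1.086; principal scales a = 1.086, b = 1.000.
sin(ω/2) = (a − b)/(a + b) = 0.08636/2.086 = 0.04139, so ω = 2 arcsin(0.04139) ≈ 4.7°.

4.7°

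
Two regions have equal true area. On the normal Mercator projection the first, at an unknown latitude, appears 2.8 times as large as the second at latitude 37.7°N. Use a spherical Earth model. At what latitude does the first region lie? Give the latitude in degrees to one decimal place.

Mercator areal scale is sec²φ, so apparent-area ratio = sec²φ₁ / sec²φ₂ = cos²φ₂ / cos²φ₁.
cos²φ₂ / cos²φ₁ = 2.8  ⇒  cos φ₁ = cos 37.7° / √2.8 = 0.7912/1.673 = 0.4728.
φ₁ = arccos(0.4728) ≈ 61.8°.

61.8°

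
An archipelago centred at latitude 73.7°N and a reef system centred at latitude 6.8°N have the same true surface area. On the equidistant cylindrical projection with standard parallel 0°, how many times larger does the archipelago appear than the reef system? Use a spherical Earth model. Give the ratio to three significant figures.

For the equirectangular projection with φ₀ = 0 (plate carrée), h = 1 along meridians and k = sec φ along parallels.
Areal scale at 73.7°: h·k = 1.000 × 3.563 = 3.563.
Areal scale at 6.8°: h·k = 1.000 × 1.007 = 1.007.
Ratio = 3.563/1.007 ≈ 3.54.

3.54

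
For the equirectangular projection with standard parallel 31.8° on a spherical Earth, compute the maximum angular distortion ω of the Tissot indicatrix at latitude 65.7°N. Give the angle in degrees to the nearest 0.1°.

40.7°

In the equirectangular projection with standard parallel φ₀ = 31.8° (x = Rλ cos φ₀, y = Rφ), meridians are true-scale (h = 1) and the parallel scale is k = cos φ₀ / cos φ.
At 65.7°: h = 1.000, k = 2.065; principal scales a = 2.065, b = 1.000.
sin(ω/2) = (a − b)/(a + b) = 1.065/3.065 = 0.3475, so ω = 2 arcsin(0.3475) ≈ 40.7°.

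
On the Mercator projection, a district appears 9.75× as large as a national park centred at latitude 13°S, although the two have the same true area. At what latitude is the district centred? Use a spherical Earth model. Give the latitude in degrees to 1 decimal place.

71.8°

For equal true areas on Mercator, apparent areas scale as sec²φ, so the ratio is cos²φ₂ / cos²φ₁.
cos²φ₂ / cos²φ₁ = 9.75  ⇒  cos φ₁ = cos 13° / √9.75 = 0.9744/3.122 = 0.3120.
φ₁ = arccos(0.3120) ≈ 71.8°.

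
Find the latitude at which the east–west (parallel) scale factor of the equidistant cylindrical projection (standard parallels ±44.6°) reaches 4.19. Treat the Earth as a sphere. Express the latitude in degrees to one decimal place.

With standard parallel φ₀ = 44.6°, the equirectangular projection gives x = Rλ cos φ₀, y = Rφ, so h = 1 and k = cos 44.6° / cos φ.
k = cos φ₀ / cos φ = 4.19  ⇒  cos φ = cos 44.6° / 4.19 = 0.1699.
φ = arccos(0.1699) ≈ 80.2°.

80.2°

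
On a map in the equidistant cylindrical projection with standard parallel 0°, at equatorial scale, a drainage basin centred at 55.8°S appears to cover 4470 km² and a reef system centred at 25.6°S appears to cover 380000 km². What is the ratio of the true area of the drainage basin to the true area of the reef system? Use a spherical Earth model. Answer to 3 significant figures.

0.00733

On the plate carrée, areal scale = h·k = 1 × sec φ, so true area = apparent × cos φ.
True area of drainage basin: 4470 × cos(55.8°) = 4470 × 0.5621 = 2513 km².
True area of reef system: 380000 × cos(25.6°) = 380000 × 0.9018 = 342700 km².
Ratio = 2513 / 342700 ≈ 0.00733.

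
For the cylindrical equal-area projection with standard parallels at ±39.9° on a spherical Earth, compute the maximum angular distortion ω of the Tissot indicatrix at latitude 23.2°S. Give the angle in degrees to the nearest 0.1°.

For cylindrical equal-area with standard parallel φ₀, h = cos φ / cos φ₀ and k = cos φ₀ / cos φ, so h·k = 1.
At 23.2°: h = 1.198, k = 0.8347; principal scales a = 1.198, b = 0.8347.
sin(ω/2) = (a − b)/(a + b) = 0.3634/2.033 = 0.1788, so ω = 2 arcsin(0.1788) ≈ 20.6°.

20.6°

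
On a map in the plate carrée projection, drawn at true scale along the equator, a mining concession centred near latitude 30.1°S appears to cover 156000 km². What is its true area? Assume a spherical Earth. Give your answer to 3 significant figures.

In the plate carrée (x = Rλ, y = Rφ), meridians are true-scale (h = 1) and parallels are stretched by k = sec φ.
Areal scale = h·k = 1 × sec φ; at 30.1°, h = 1.000, k = 1.156, so h·k = 1.156.
True area = apparent / (areal scale) = 156000 / 1.156 ≈ 135000 km².

135000 km²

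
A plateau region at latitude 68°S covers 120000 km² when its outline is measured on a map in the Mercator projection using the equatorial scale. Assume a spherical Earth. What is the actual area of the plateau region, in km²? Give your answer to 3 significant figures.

Mercator is conformal, so the point scale is isotropic: h = k = sec φ = 1/cos φ.
Areal scale = k² = sec²φ = 1/cos²(68°) = 1/0.3746² = 7.126.
True area = apparent / (areal scale) = 120000 / 7.126 ≈ 16800 km².

16800 km²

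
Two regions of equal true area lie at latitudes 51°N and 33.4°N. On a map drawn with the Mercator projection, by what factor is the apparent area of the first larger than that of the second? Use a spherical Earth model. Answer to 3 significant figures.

On Mercator, area is exaggerated by sec²φ = 1/cos²φ.
At 51°: sec²(51°) = 1/0.6293² = 2.525.
At 33.4°: sec²(33.4°) = 1/0.8348² = 1.435.
Ratio = 2.525/1.435 = cos²(33.4°)/cos²(51°) ≈ 1.76.

1.76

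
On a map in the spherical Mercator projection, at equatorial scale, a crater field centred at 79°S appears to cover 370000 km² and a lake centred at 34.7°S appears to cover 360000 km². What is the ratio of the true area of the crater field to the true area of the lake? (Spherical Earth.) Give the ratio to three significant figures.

Mercator's areal exaggeration is sec²φ; hence true area = (apparent area) · cos²φ.
True area of crater field: 370000 × cos²(79°) = 370000 × 0.03641 = 13470 km².
True area of lake: 360000 × cos²(34.7°) = 360000 × 0.6759 = 243300 km².
Ratio = 13470 / 243300 ≈ 0.0554.

0.0554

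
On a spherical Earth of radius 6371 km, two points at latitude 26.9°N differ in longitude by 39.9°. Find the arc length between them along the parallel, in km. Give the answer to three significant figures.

3960 km

Arc length along a parallel = R cos φ · Δλ (with Δλ in radians).
= 6371 × cos 26.9° × (39.9° × π/180) = 6371 × 0.8918 × 0.6964 ≈ 3960 km.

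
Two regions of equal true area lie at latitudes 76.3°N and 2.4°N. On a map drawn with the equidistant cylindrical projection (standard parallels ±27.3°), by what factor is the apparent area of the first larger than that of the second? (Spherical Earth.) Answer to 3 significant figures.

With standard parallel φ₀ = 27.3°, the equirectangular projection gives x = Rλ cos φ₀, y = Rφ, so h = 1 and k = cos 27.3° / cos φ.
Areal scale at 76.3°: h·k = 1.000 × 3.752 = 3.752.
Areal scale at 2.4°: h·k = 1.000 × 0.8894 = 0.8894.
Ratio = 3.752/0.8894 ≈ 4.22.

4.22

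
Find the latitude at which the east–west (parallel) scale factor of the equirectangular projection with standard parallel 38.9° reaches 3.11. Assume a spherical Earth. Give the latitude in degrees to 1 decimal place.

75.5°

The equidistant cylindrical projection with φ₀ = 38.9° has h = 1 (meridians true) and k = cos φ₀ / cos φ along parallels.
k = cos φ₀ / cos φ = 3.11  ⇒  cos φ = cos 38.9° / 3.11 = 0.2502.
φ = arccos(0.2502) ≈ 75.5°.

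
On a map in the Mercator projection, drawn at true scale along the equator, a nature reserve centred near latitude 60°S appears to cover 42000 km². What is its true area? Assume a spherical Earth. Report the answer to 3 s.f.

For Mercator, h = k = sec φ (a conformal cylindrical projection has a single point scale, 1/cos φ).
Areal scale = k² = sec²φ = 1/cos²(60°) = 1/0.5000² = 4.000.
True area = apparent / (areal scale) = 42000 / 4.000 ≈ 10500 km².

10500 km²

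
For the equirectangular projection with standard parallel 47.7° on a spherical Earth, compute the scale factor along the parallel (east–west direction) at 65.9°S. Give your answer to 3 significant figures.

1.65

In the equirectangular projection with standard parallel φ₀ = 47.7° (x = Rλ cos φ₀, y = Rφ), meridians are true-scale (h = 1) and the parallel scale is k = cos φ₀ / cos φ.
k = cos 47.7° / cos 65.9° = 0.6730/0.4083 = 1.648.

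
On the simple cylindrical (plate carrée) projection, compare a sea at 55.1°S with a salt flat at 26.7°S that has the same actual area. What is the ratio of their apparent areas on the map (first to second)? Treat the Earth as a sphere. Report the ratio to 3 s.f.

1.56

Plate carrée maps x = Rλ, y = Rφ. The meridian scale is h = 1 and the parallel scale is k = 1/cos φ = sec φ.
Areal scale at 55.1°: h·k = 1.000 × 1.748 = 1.748.
Areal scale at 26.7°: h·k = 1.000 × 1.119 = 1.119.
Ratio = 1.748/1.119 ≈ 1.56.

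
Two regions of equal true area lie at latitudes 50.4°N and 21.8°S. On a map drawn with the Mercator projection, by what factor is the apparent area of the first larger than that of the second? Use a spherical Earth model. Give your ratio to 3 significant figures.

2.12

Mercator areal scale is sec²φ.
At 50.4°: sec²(50.4°) = 1/0.6374² = 2.461.
At 21.8°: sec²(21.8°) = 1/0.9285² = 1.160.
Ratio = 2.461/1.160 = cos²(21.8°)/cos²(50.4°) ≈ 2.12.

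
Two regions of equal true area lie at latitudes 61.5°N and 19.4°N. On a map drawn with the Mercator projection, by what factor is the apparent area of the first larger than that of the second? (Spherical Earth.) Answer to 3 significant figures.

3.91

On Mercator, area is exaggerated by sec²φ = 1/cos²φ.
At 61.5°: sec²(61.5°) = 1/0.4772² = 4.392.
At 19.4°: sec²(19.4°) = 1/0.9432² = 1.124.
Ratio = 4.392/1.124 = cos²(19.4°)/cos²(61.5°) ≈ 3.91.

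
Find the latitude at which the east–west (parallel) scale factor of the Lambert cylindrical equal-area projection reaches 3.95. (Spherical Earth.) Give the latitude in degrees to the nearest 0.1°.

75.3°

The Lambert cylindrical equal-area projection is the cylindrical equal-area projection with its standard parallel at the equator (φ₀ = 0). For cylindrical equal-area with standard parallel φ₀, h = cos φ / cos φ₀ and k = cos φ₀ / cos φ, so h·k = 1.
k = cos φ₀ / cos φ = 3.95  ⇒  cos φ = cos 0° / 3.95 = 0.2532.
φ = arccos(0.2532) ≈ 75.3°.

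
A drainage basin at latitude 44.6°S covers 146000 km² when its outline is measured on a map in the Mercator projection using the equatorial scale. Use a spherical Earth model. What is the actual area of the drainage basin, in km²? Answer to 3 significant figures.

For Mercator, h = k = sec φ (a conformal cylindrical projection has a single point scale, 1/cos φ).
Areal scale = k² = sec²φ = 1/cos²(44.6°) = 1/0.7120² = 1.972.
True area = apparent / (areal scale) = 146000 / 1.972 ≈ 74000 km².

74000 km²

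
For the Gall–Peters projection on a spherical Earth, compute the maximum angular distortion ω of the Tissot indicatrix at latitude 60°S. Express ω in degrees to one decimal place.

The Gall–Peters projection is cylindrical equal-area with φ₀ = 45°. A cylindrical equal-area projection with standard parallel φ₀ has meridian scale h = cos φ / cos φ₀ and parallel scale k = cos φ₀ / cos φ (so areas are preserved, h·k = 1).
At 60°: h = 0.7071, k = 1.414; principal scales a = 1.414, b = 0.7071.
sin(ω/2) = (a − b)/(a + b) = 0.7071/2.121 = 0.3333, so ω = 2 arcsin(0.3333) ≈ 38.9°.

38.9°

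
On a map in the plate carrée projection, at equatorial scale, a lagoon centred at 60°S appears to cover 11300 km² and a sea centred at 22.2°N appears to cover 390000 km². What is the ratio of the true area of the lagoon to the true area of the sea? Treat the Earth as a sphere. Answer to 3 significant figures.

0.0156

Plate carrée has h = 1 and k = sec φ, giving areal scale sec φ; true area = (apparent area) · cos φ.
True area of lagoon: 11300 × cos(60°) = 11300 × 0.5000 = 5650 km².
True area of sea: 390000 × cos(22.2°) = 390000 × 0.9259 = 361100 km².
Ratio = 5650 / 361100 ≈ 0.0156.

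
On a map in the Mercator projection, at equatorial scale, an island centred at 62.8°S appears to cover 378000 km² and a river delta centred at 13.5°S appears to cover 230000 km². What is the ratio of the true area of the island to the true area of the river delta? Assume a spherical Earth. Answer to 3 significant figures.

Since Mercator area scale is 1/cos²φ, the true area equals the apparent area multiplied by cos²φ.
True area of island: 378000 × cos²(62.8°) = 378000 × 0.2089 = 78980 km².
True area of river delta: 230000 × cos²(13.5°) = 230000 × 0.9455 = 217500 km².
Ratio = 78980 / 217500 ≈ 0.363.

0.363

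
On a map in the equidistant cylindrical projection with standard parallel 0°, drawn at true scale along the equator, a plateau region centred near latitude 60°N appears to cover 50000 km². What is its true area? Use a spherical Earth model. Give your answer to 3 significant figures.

25000 km²

Plate carrée maps x = Rλ, y = Rφ. The meridian scale is h = 1 and the parallel scale is k = 1/cos φ = sec φ.
Areal scale = h·k = 1 × sec φ; at 60°, h = 1.000, k = 2.000, so h·k = 2.000.
True area = apparent / (areal scale) = 50000 / 2.000 ≈ 25000 km².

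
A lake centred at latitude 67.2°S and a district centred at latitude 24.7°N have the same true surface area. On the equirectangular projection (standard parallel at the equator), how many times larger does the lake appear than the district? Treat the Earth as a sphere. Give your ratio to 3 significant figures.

For the equirectangular projection with φ₀ = 0 (plate carrée), h = 1 along meridians and k = sec φ along parallels.
Areal scale at 67.2°: h·k = 1.000 × 2.581 = 2.581.
Areal scale at 24.7°: h·k = 1.000 × 1.101 = 1.101.
Ratio = 2.581/1.101 ≈ 2.34.

2.34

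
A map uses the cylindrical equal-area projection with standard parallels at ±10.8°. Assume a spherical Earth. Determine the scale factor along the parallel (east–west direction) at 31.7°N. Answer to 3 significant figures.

1.15

For cylindrical equal-area with standard parallel φ₀, h = cos φ / cos φ₀ and k = cos φ₀ / cos φ, so h·k = 1.
k = cos 10.8° / cos 31.7° = 0.9823/0.8508 = 1.155.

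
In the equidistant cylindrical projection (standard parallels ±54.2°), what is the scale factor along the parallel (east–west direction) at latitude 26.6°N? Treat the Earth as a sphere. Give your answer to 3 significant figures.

In the equirectangular projection with standard parallel φ₀ = 54.2° (x = Rλ cos φ₀, y = Rφ), meridians are true-scale (h = 1) and the parallel scale is k = cos φ₀ / cos φ.
k = cos 54.2° / cos 26.6° = 0.5850/0.8942 = 0.6542.

0.654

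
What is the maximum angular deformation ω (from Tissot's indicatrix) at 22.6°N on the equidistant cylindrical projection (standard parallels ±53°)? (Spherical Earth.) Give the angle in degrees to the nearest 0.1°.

In the equirectangular projection with standard parallel φ₀ = 53° (x = Rλ cos φ₀, y = Rφ), meridians are true-scale (h = 1) and the parallel scale is k = cos φ₀ / cos φ.
At 22.6°: h = 1.000, k = 0.6519; principal scales a = 1.000, b = 0.6519.
sin(ω/2) = (a − b)/(a + b) = 0.3481/1.652 = 0.2107, so ω = 2 arcsin(0.2107) ≈ 24.3°.

24.3°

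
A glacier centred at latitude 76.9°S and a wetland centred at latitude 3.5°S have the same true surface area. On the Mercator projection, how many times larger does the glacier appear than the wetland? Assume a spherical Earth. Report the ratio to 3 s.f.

On Mercator, area is exaggerated by sec²φ = 1/cos²φ.
At 76.9°: sec²(76.9°) = 1/0.2267² = 19.47.
At 3.5°: sec²(3.5°) = 1/0.9981² = 1.004.
Ratio = 19.47/1.004 = cos²(3.5°)/cos²(76.9°) ≈ 19.4.

19.4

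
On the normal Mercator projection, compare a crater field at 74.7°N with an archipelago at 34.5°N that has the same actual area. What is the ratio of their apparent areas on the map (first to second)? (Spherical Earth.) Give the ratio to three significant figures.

9.75

Mercator areal scale is sec²φ.
At 74.7°: sec²(74.7°) = 1/0.2639² = 14.36.
At 34.5°: sec²(34.5°) = 1/0.8241² = 1.472.
Ratio = 14.36/1.472 = cos²(34.5°)/cos²(74.7°) ≈ 9.75.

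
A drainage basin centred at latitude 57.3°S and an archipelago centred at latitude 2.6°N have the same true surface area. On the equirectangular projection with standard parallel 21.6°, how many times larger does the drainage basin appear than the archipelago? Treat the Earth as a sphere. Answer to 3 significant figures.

In the equirectangular projection with standard parallel φ₀ = 21.6° (x = Rλ cos φ₀, y = Rφ), meridians are true-scale (h = 1) and the parallel scale is k = cos φ₀ / cos φ.
Areal scale at 57.3°: h·k = 1.000 × 1.721 = 1.721.
Areal scale at 2.6°: h·k = 1.000 × 0.9307 = 0.9307.
Ratio = 1.721/0.9307 ≈ 1.85.

1.85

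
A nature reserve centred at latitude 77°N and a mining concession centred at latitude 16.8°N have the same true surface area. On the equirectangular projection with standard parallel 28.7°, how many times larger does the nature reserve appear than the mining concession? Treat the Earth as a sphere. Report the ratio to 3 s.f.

4.26

In the equirectangular projection with standard parallel φ₀ = 28.7° (x = Rλ cos φ₀, y = Rφ), meridians are true-scale (h = 1) and the parallel scale is k = cos φ₀ / cos φ.
Areal scale at 77°: h·k = 1.000 × 3.899 = 3.899.
Areal scale at 16.8°: h·k = 1.000 × 0.9163 = 0.9163.
Ratio = 3.899/0.9163 ≈ 4.26.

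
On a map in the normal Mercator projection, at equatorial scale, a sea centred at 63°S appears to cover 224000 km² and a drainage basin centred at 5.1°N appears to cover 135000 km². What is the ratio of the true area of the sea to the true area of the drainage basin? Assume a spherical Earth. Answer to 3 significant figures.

Mercator's areal exaggeration is sec²φ; hence true area = (apparent area) · cos²φ.
True area of sea: 224000 × cos²(63°) = 224000 × 0.2061 = 46170 km².
True area of drainage basin: 135000 × cos²(5.1°) = 135000 × 0.9921 = 133900 km².
Ratio = 46170 / 133900 ≈ 0.345.

0.345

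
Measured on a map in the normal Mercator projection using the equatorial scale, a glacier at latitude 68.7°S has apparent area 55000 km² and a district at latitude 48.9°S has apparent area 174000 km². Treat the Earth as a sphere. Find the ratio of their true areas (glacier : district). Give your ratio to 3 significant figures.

0.0965

Mercator's areal exaggeration is sec²φ; hence true area = (apparent area) · cos²φ.
True area of glacier: 55000 × cos²(68.7°) = 55000 × 0.1320 = 7257 km².
True area of district: 174000 × cos²(48.9°) = 174000 × 0.4321 = 75190 km².
Ratio = 7257 / 75190 ≈ 0.0965.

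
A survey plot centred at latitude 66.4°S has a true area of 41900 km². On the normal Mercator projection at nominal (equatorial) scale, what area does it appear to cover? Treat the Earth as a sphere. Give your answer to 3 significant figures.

For Mercator, h = k = sec φ (a conformal cylindrical projection has a single point scale, 1/cos φ).
Areal scale = k² = sec²φ = 1/cos²(66.4°) = 1/0.4003² = 6.239.
Apparent area = 41900 × 6.239 ≈ 261000 km².

261000 km²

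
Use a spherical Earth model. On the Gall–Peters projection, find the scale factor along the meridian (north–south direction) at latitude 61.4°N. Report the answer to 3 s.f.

The Gall–Peters projection is cylindrical equal-area with φ₀ = 45°. A cylindrical equal-area projection with standard parallel φ₀ has meridian scale h = cos φ / cos φ₀ and parallel scale k = cos φ₀ / cos φ (so areas are preserved, h·k = 1).
h = cos 61.4° / cos 45° = 0.4787/0.7071 = 0.6770.

0.677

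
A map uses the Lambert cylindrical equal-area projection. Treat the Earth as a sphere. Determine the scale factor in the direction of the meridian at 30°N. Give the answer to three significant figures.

0.866

The Lambert cylindrical equal-area projection is the cylindrical equal-area projection with its standard parallel at the equator (φ₀ = 0). For cylindrical equal-area with standard parallel φ₀, h = cos φ / cos φ₀ and k = cos φ₀ / cos φ, so h·k = 1.
h = cos 30° / cos 0° = 0.8660/1.000 = 0.8660.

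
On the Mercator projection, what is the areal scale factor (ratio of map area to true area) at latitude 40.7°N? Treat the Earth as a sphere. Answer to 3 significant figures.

1.74

Mercator is conformal, so the point scale is isotropic: h = k = sec φ = 1/cos φ.
Areal scale = k² = sec²φ = 1/cos²(40.7°) = 1/0.7581² = 1.740.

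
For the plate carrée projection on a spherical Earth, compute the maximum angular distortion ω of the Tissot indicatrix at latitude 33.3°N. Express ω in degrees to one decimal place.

10.3°

Plate carrée maps x = Rλ, y = Rφ. The meridian scale is h = 1 and the parallel scale is k = 1/cos φ = sec φ.
At 33.3°: h = 1.000, k = 1.196; principal scales a = 1.196, b = 1.000.
sin(ω/2) = (a − b)/(a + b) = 0.1964/2.196 = 0.08944, so ω = 2 arcsin(0.08944) ≈ 10.3°.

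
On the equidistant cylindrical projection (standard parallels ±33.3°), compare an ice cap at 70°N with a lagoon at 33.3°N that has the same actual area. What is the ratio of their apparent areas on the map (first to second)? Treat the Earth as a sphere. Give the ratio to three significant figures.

With standard parallel φ₀ = 33.3°, the equirectangular projection gives x = Rλ cos φ₀, y = Rφ, so h = 1 and k = cos 33.3° / cos φ.
Areal scale at 70°: h·k = 1.000 × 2.444 = 2.444.
Areal scale at 33.3°: h·k = 1.000 × 1.000 = 1.000.
Ratio = 2.444/1.000 ≈ 2.44.

2.44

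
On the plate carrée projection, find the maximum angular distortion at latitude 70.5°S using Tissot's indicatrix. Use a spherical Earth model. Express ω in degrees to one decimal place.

59.9°

Plate carrée maps x = Rλ, y = Rφ. The meridian scale is h = 1 and the parallel scale is k = 1/cos φ = sec φ.
At 70.5°: h = 1.000, k = 2.996; principal scales a = 2.996, b = 1.000.
sin(ω/2) = (a − b)/(a + b) = 1.996/3.996 = 0.4995, so ω = 2 arcsin(0.4995) ≈ 59.9°.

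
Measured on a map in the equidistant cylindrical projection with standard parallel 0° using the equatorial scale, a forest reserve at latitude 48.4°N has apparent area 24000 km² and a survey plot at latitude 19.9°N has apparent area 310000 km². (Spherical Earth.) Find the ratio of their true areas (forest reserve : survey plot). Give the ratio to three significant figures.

Plate carrée has h = 1 and k = sec φ, giving areal scale sec φ; true area = (apparent area) · cos φ.
True area of forest reserve: 24000 × cos(48.4°) = 24000 × 0.6639 = 15930 km².
True area of survey plot: 310000 × cos(19.9°) = 310000 × 0.9403 = 291500 km².
Ratio = 15930 / 291500 ≈ 0.0547.

0.0547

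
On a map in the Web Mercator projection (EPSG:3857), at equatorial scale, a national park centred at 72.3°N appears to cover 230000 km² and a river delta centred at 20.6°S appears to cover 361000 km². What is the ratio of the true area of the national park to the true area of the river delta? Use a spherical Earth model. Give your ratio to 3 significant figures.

0.0672

Mercator's areal exaggeration is sec²φ; hence true area = (apparent area) · cos²φ.
True area of national park: 230000 × cos²(72.3°) = 230000 × 0.09244 = 21260 km².
True area of river delta: 361000 × cos²(20.6°) = 361000 × 0.8762 = 316300 km².
Ratio = 21260 / 316300 ≈ 0.0672.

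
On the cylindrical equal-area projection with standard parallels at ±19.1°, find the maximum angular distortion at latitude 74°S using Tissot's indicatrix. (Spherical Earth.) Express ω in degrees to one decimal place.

115.0°

A cylindrical equal-area projection with standard parallel φ₀ has meridian scale h = cos φ / cos φ₀ and parallel scale k = cos φ₀ / cos φ (so areas are preserved, h·k = 1).
At 74°: h = 0.2917, k = 3.428; principal scales a = 3.428, b = 0.2917.
sin(ω/2) = (a − b)/(a + b) = 3.137/3.720 = 0.8432, so ω = 2 arcsin(0.8432) ≈ 115.0°.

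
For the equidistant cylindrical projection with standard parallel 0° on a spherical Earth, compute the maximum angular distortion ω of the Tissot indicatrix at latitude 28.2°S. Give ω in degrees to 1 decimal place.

For the equirectangular projection with φ₀ = 0 (plate carrée), h = 1 along meridians and k = sec φ along parallels.
At 28.2°: h = 1.000, k = 1.135; principal scales a = 1.135, b = 1.000.
sin(ω/2) = (a − b)/(a + b) = 0.1347/2.135 = 0.06309, so ω = 2 arcsin(0.06309) ≈ 7.2°.

7.2°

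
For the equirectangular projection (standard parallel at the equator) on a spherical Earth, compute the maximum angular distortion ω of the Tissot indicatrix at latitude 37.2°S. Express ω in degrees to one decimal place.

13.0°

Plate carrée maps x = Rλ, y = Rφ. The meridian scale is h = 1 and the parallel scale is k = 1/cos φ = sec φ.
At 37.2°: h = 1.000, k = 1.255; principal scales a = 1.255, b = 1.000.
sin(ω/2) = (a − b)/(a + b) = 0.2554/2.255 = 0.1133, so ω = 2 arcsin(0.1133) ≈ 13.0°.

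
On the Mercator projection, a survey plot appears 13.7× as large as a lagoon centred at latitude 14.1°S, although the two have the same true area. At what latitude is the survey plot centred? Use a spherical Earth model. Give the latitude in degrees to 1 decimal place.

74.8°

On Mercator, (apparent₁)/(apparent₂) = sec²φ₁ / sec²φ₂ when true areas are equal.
cos²φ₂ / cos²φ₁ = 13.7  ⇒  cos φ₁ = cos 14.1° / √13.7 = 0.9699/3.701 = 0.2620.
φ₁ = arccos(0.2620) ≈ 74.8°.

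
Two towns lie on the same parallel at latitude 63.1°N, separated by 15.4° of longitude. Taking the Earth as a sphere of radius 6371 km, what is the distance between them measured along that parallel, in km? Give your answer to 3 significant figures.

Arc length along a parallel = R cos φ · Δλ (with Δλ in radians).
= 6371 × cos 63.1° × (15.4° × π/180) = 6371 × 0.4524 × 0.2688 ≈ 775 km.

775 km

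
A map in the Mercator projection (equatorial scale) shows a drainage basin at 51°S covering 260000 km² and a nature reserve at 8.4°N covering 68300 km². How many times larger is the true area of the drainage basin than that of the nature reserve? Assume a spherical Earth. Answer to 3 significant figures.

1.54

Mercator's areal exaggeration is sec²φ; hence true area = (apparent area) · cos²φ.
True area of drainage basin: 260000 × cos²(51°) = 260000 × 0.3960 = 103000 km².
True area of nature reserve: 68300 × cos²(8.4°) = 68300 × 0.9787 = 66840 km².
Ratio = 103000 / 66840 ≈ 1.54.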